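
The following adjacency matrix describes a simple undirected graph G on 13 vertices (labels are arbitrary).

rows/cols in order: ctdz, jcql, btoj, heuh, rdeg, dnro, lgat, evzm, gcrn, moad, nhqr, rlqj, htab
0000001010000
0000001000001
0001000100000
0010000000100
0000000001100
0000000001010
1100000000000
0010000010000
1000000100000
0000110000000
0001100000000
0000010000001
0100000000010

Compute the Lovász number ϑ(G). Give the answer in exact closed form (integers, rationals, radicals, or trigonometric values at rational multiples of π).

deg(ctdz) = 2; N(ctdz) = {lgat, gcrn}.
deg(moad) = 2; N(moad) = {rdeg, dnro}.
N(rdeg) = {moad, nhqr}, |N(rdeg)| = 2.
Vertex gcrn has 2 neighbors: ctdz, evzm.
13-vertex 2-regular graph: a single 13-cycle (edge-transitive).
The 7 distinct eigenvalues: [2.0, 1.77091, 1.13613, 0.24107, -0.70921, -1.49702, -1.94188].
Lovász (edge-transitive): ϑ = −13·(-2*cos(pi/13))/((2)−(-2*cos(pi/13))) = 13*cos(pi/13)/(cos(pi/13) + 1).
≈ 6.40417 (to 5 d.p.).
Sandwich: α(G)=6 ≤ ϑ(G)=13*cos(pi/13)/(cos(pi/13) + 1) ≤ χ(Ḡ)=7 (both strict).

13*cos(pi/13)/(cos(pi/13) + 1)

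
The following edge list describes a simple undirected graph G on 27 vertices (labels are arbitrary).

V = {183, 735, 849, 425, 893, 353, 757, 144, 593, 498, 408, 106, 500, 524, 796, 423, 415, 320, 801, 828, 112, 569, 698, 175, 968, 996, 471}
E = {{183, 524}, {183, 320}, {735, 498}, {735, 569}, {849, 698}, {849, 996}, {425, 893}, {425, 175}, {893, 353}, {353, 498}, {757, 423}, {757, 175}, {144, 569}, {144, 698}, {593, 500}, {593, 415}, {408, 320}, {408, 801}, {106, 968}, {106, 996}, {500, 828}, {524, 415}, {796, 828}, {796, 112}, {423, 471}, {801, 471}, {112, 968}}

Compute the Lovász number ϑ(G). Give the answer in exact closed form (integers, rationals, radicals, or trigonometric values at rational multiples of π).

Vertex 471 has 2 neighbors: 423, 801.
deg(968) = 2; N(968) = {106, 112}.
N(408) = {320, 801}, |N(408)| = 2.
deg(415) = 2; N(415) = {593, 524}.
G on 27 vertices is 2-regular; connected 2-regular on 27 ⇒ C_{27}.
A has 14 distinct eigenvalues ≈ [2.0, 1.946, 1.787, 1.532, 1.194, 0.792, 0.347, -0.116, -0.574, -1.0, -1.372, -1.671, -1.879, -1.986].
Lovász: ϑ = −27(-2*cos(pi/27))/(2+-(-1)*2*cos(pi/27)) = 27*cos(pi/27)/(cos(pi/27) + 1).
= 13.45420409… (decimal).
Lovász sandwich 13 ≤ 27*cos(pi/27)/(cos(pi/27) + 1) ≤ 14: both strict.

27*cos(pi/27)/(cos(pi/27) + 1)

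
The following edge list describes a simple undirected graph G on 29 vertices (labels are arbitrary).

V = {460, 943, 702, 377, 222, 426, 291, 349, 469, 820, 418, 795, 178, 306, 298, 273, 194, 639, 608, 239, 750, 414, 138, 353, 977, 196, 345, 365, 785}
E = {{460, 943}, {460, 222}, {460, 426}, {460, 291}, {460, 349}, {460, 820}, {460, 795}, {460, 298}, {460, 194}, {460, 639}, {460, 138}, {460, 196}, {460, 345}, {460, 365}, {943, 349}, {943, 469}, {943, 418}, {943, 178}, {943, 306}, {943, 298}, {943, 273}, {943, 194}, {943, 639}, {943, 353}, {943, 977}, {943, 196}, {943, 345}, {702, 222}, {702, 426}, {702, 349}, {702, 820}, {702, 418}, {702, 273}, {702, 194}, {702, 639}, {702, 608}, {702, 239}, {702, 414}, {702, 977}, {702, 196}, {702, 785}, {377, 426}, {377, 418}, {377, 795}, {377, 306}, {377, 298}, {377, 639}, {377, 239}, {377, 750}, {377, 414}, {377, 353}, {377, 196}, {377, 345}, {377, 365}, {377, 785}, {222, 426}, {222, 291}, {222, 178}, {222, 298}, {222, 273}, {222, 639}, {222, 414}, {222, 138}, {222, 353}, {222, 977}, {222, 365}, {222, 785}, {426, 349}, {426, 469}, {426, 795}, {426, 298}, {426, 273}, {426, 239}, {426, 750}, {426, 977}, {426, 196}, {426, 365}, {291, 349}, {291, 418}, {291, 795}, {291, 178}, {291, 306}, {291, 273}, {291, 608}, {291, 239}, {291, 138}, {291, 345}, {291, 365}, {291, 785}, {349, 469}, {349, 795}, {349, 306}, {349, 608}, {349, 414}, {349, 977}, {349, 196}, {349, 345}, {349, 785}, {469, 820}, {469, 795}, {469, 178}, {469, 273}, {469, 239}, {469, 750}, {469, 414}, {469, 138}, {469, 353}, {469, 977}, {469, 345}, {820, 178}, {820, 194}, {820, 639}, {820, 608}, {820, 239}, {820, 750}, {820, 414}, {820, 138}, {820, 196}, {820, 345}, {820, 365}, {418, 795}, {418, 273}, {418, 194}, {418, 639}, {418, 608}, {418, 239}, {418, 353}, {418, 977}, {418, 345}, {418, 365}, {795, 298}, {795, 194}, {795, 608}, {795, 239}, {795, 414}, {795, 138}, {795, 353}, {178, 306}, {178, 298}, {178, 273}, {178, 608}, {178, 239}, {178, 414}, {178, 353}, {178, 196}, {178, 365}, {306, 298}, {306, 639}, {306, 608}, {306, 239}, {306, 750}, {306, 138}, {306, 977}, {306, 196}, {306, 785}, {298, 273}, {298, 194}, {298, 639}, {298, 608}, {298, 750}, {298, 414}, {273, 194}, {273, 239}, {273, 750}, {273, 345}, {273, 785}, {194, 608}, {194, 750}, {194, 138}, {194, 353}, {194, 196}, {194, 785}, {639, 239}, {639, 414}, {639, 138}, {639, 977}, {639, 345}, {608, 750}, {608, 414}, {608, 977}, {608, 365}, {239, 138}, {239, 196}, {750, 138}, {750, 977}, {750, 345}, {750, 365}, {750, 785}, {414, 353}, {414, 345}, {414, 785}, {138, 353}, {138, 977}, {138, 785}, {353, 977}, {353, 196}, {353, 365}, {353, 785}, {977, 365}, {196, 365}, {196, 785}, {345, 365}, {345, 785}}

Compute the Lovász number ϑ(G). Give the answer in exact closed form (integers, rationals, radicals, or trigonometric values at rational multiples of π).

sqrt(29)

deg(943) = 14; N(943) = {460, 349, 469, 418, 178, 306, 298, 273, 194, 639, 353, 977, 196, 345}.
Vertex 345 has 14 neighbors: 460, 943, 377, 291, 349, 469, 820, 418, 273, 639, 750, 414, 365, 785.
N(418) = {943, 702, 377, 291, 795, 273, 194, 639, 608, 239, 353, 977, 345, 365}, |N(418)| = 14.
deg(426) = 14; N(426) = {460, 702, 377, 222, 349, 469, 795, 298, 273, 239, 750, 977, 196, 365}.
29-vertex 14-regular graph: Paley(29): SR with (k,λ,μ)=(14,6,7).
The 3 distinct eigenvalues: [14.0, 2.19258, -3.19258].
With N=29: ϑ(G) = 29·(-(-sqrt(29)/2 - 1/2))/(14−(-sqrt(29)/2 - 1/2)) = sqrt(29).
Numerically 5.3851648.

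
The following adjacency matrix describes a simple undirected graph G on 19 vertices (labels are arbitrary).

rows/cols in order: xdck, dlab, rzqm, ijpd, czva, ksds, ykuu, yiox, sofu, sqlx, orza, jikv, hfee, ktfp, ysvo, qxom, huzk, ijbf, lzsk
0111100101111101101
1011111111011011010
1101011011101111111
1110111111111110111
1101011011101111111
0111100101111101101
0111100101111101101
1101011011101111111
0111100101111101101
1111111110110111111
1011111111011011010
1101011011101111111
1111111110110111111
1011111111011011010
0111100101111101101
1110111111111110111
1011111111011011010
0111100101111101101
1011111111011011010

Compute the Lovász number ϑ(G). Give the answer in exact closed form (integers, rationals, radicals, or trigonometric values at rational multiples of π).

N(orza) = {xdck, rzqm, ijpd, czva, ksds, ykuu, yiox, sofu, sqlx, jikv, hfee, ysvo, qxom, ijbf}, |N(orza)| = 14.
Vertex sofu has 13 neighbors: dlab, rzqm, ijpd, czva, yiox, sqlx, orza, jikv, hfee, ktfp, qxom, huzk, lzsk.
N(ktfp) = {xdck, rzqm, ijpd, czva, ksds, ykuu, yiox, sofu, sqlx, jikv, hfee, ysvo, qxom, ijbf}, |N(ktfp)| = 14.
N(rzqm) = {xdck, dlab, ijpd, ksds, ykuu, sofu, sqlx, orza, hfee, ktfp, ysvo, qxom, huzk, ijbf, lzsk}, |N(rzqm)| = 15.
G = K_{6,5,4,2,2}: α = 6 = χ(Ḡ), so ϑ = 6.
= 6.00000… (decimal).
Lovász sandwich 6 ≤ 6 ≤ 6: collapsed.

6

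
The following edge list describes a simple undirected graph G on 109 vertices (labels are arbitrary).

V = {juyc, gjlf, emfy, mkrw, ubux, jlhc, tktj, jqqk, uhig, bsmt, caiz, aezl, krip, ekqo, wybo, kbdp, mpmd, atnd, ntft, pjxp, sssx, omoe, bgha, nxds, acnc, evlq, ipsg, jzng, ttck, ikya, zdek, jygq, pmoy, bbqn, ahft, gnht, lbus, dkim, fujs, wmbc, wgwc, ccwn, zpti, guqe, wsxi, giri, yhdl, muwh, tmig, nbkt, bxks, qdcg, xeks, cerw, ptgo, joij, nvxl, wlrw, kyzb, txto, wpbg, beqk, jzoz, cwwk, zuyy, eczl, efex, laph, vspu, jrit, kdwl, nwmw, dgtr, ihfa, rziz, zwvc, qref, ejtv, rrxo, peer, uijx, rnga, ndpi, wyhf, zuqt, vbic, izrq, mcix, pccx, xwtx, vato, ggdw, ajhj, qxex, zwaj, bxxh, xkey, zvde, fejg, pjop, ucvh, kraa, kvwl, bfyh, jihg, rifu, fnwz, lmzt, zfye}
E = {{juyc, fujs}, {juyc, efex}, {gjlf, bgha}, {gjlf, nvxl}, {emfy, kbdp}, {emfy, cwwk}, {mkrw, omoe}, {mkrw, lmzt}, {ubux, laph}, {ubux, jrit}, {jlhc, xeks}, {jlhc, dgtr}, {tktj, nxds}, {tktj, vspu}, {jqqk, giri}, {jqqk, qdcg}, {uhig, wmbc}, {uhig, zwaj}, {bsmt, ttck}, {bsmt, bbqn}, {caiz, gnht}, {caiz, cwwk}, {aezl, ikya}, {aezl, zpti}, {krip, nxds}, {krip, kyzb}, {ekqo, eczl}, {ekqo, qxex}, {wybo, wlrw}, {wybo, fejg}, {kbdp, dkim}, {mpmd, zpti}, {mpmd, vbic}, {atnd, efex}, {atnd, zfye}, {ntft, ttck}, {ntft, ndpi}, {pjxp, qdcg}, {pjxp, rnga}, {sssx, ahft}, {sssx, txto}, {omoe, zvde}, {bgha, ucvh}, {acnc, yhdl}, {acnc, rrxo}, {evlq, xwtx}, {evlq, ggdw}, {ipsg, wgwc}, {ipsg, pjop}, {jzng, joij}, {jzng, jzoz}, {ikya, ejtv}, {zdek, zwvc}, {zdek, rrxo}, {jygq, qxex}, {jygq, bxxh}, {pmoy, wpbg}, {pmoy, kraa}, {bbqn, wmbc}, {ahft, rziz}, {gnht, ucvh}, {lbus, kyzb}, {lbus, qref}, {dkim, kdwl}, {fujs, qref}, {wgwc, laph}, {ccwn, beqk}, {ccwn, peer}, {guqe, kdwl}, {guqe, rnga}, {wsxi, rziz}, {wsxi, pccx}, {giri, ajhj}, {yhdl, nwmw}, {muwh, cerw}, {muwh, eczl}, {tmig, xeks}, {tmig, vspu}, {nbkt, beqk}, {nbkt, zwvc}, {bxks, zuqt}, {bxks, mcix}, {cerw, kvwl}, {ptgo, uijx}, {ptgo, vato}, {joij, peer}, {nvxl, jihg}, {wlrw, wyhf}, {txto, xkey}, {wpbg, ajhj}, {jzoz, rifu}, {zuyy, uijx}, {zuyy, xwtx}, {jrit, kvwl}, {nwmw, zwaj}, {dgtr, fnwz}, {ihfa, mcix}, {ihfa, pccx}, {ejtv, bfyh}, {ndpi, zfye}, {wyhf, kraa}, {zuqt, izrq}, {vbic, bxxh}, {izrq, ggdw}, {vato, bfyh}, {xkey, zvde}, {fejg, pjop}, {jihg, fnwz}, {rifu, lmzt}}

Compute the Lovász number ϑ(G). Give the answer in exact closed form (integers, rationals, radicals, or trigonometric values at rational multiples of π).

109*cos(pi/109)/(cos(pi/109) + 1)

N(tktj) = {nxds, vspu}, |N(tktj)| = 2.
deg(peer) = 2; N(peer) = {ccwn, joij}.
deg(laph) = 2; N(laph) = {ubux, wgwc}.
deg(omoe) = 2; N(omoe) = {mkrw, zvde}.
109-vertex 2-regular graph: this is C_{109}, the 109-cycle.
The 55 distinct eigenvalues: [2.0, 1.997, 1.987, 1.97, 1.947, 1.918, 1.882, 1.839, 1.791, 1.737, 1.677, 1.611, 1.54, 1.464, 1.383, 1.298, 1.208, 1.114, 1.017, 0.916, 0.812, 0.705, 0.596, 0.485, 0.372, 0.259, 0.144, 0.029, -0.086, -0.201, -0.316, -0.429, -0.541, -0.651, -0.759, -0.864, -0.967, -1.066, -1.162, -1.253, -1.341, -1.424, -1.503, -1.576, -1.645, -1.708, -1.765, -1.816, -1.861, -1.9, -1.933, -1.959, -1.979, -1.993, -1.999].
With N=109: ϑ(G) = 109·(-(-1)*2*cos(pi/109))/(2−(-2*cos(pi/109))) = 109*cos(pi/109)/(cos(pi/109) + 1).
ϑ(G) ≈ 54.488680.
54 ≤ 109*cos(pi/109)/(cos(pi/109) + 1) ≤ 55: both strict.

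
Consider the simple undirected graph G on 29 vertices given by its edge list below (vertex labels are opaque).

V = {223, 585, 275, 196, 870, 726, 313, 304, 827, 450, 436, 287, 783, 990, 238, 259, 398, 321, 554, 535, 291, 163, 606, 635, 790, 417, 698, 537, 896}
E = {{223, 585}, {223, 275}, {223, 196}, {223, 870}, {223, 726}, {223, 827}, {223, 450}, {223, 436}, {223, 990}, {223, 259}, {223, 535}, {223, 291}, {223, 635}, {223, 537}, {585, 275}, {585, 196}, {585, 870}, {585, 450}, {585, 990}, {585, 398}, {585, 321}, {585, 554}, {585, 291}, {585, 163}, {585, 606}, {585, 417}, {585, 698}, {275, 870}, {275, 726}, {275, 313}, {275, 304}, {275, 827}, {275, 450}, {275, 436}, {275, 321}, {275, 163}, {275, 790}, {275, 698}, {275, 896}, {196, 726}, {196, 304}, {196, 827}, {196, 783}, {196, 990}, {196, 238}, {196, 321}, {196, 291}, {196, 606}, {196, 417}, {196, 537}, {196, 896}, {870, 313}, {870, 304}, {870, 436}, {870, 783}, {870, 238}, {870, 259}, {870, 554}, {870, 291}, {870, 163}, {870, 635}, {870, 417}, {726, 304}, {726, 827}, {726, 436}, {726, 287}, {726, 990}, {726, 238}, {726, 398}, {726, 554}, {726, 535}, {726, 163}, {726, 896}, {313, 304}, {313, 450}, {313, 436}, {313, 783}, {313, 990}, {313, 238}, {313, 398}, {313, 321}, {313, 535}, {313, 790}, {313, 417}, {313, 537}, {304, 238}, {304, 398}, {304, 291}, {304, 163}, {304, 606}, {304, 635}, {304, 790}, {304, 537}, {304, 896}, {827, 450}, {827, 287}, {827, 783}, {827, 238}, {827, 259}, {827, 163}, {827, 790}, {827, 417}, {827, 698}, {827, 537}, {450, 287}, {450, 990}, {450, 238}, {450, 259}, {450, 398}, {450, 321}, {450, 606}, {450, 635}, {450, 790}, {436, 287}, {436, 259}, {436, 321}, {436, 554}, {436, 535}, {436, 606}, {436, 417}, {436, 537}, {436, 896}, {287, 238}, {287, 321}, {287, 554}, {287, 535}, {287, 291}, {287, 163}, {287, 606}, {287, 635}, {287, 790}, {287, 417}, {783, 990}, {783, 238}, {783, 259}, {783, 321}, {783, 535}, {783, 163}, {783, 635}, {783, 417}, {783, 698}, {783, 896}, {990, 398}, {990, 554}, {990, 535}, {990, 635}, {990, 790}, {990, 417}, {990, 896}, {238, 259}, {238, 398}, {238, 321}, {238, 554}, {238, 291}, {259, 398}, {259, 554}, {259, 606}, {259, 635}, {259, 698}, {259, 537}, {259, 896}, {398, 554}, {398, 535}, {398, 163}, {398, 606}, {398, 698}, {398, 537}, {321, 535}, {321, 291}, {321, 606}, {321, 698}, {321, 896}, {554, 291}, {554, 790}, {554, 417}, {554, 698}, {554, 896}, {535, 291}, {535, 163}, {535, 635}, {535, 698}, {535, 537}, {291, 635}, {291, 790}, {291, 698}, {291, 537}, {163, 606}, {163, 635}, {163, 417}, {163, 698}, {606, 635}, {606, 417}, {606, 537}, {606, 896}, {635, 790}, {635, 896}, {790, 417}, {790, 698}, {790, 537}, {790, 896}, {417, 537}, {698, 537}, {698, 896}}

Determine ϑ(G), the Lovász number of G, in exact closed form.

sqrt(29)

N(896) = {275, 196, 726, 304, 436, 783, 990, 259, 321, 554, 606, 635, 790, 698}, |N(896)| = 14.
Vertex 635 has 14 neighbors: 223, 870, 304, 450, 287, 783, 990, 259, 535, 291, 163, 606, 790, 896.
N(321) = {585, 275, 196, 313, 450, 436, 287, 783, 238, 535, 291, 606, 698, 896}, |N(321)| = 14.
deg(585) = 14; N(585) = {223, 275, 196, 870, 450, 990, 398, 321, 554, 291, 163, 606, 417, 698}.
Every vertex has degree 14 (N=29); strongly regular (29,14,6,7).
spec(A) ≈ [14.0, 2.192582, -3.192582] (distinct, 6 d.p.).
ϑ = −N·λ_min/(λ_max−λ_min) = −29·(-sqrt(29)/2 - 1/2)/(14−(-sqrt(29)/2 - 1/2)) = sqrt(29).
ϑ(G) ≈ 5.38516481.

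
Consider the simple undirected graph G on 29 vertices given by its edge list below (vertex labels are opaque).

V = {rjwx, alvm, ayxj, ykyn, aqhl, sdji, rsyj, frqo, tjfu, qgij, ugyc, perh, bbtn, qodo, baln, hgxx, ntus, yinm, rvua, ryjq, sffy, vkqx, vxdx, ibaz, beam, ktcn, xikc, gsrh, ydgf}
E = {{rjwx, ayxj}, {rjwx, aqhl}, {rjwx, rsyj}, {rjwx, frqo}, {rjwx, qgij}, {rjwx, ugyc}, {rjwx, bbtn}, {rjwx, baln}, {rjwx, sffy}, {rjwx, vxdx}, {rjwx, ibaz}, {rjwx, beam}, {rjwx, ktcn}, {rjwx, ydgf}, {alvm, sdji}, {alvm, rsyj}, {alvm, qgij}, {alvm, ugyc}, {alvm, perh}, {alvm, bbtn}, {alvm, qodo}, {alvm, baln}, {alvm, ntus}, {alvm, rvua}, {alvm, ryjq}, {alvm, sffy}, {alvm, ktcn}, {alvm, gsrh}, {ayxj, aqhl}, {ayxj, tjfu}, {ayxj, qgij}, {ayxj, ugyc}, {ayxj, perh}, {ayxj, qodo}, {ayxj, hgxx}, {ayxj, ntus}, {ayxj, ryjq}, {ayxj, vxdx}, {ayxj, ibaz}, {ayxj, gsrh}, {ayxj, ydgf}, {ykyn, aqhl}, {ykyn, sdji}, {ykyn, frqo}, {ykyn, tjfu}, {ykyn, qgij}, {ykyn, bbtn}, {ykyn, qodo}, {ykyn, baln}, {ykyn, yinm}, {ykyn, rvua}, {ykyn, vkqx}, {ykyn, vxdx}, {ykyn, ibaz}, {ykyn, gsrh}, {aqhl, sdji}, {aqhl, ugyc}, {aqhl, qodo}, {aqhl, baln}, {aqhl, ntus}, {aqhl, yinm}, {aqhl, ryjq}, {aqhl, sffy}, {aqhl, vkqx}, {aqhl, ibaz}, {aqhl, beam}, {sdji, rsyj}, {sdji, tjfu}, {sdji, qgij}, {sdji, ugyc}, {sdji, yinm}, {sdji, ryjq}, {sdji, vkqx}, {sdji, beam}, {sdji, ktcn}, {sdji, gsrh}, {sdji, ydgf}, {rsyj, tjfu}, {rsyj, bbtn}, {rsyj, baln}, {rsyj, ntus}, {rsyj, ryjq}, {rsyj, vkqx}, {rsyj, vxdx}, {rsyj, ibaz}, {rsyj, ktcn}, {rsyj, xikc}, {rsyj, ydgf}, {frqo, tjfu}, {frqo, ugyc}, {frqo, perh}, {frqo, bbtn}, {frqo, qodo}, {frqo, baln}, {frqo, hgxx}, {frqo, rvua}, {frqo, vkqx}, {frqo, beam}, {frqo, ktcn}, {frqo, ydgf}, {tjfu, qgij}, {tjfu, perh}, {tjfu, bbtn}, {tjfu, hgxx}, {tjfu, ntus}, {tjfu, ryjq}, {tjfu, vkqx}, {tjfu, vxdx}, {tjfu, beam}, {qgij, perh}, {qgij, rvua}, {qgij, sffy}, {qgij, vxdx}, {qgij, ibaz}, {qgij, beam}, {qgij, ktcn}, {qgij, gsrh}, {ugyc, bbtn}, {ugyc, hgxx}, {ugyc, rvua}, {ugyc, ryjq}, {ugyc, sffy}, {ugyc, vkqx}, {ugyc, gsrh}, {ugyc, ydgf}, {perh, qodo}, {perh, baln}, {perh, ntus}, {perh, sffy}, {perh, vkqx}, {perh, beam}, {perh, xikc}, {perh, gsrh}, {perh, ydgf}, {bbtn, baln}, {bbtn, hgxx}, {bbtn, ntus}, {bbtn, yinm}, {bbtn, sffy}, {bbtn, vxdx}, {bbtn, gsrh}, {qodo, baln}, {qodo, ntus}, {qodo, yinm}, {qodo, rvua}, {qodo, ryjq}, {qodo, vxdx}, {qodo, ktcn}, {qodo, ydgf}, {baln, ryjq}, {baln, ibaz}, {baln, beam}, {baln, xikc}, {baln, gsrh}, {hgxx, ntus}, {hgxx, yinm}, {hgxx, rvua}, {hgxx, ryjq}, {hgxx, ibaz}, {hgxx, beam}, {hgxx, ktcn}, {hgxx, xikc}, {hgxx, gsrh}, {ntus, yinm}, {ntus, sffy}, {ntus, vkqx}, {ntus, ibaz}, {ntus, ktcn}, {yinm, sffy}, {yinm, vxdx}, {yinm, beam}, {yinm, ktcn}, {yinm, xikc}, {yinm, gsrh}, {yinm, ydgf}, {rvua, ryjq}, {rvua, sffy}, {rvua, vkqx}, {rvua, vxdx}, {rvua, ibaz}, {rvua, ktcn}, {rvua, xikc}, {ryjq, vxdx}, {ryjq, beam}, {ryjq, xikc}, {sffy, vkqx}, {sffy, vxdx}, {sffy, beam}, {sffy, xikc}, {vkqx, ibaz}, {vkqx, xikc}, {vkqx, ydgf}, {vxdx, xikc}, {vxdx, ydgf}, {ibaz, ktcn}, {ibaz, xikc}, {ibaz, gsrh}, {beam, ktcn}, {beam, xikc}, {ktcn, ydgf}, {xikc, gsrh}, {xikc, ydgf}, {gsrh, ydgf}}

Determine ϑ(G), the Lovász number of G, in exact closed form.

sqrt(29)

N(aqhl) = {rjwx, ayxj, ykyn, sdji, ugyc, qodo, baln, ntus, yinm, ryjq, sffy, vkqx, ibaz, beam}, |N(aqhl)| = 14.
deg(sdji) = 14; N(sdji) = {alvm, ykyn, aqhl, rsyj, tjfu, qgij, ugyc, yinm, ryjq, vkqx, beam, ktcn, gsrh, ydgf}.
deg(perh) = 14; N(perh) = {alvm, ayxj, frqo, tjfu, qgij, qodo, baln, ntus, sffy, vkqx, beam, xikc, gsrh, ydgf}.
Vertex vkqx has 14 neighbors: ykyn, aqhl, sdji, rsyj, frqo, tjfu, ugyc, perh, ntus, rvua, sffy, ibaz, xikc, ydgf.
Regular of degree 14 on 29 vertices: SR(29,14,6,7) — a Paley graph.
The 3 distinct eigenvalues: [14.0, 2.192582, -3.192582].
Lovász (edge-transitive): ϑ = −29·(-sqrt(29)/2 - 1/2)/((14)−(-sqrt(29)/2 - 1/2)) = sqrt(29).
ϑ(G) ≈ 5.3852.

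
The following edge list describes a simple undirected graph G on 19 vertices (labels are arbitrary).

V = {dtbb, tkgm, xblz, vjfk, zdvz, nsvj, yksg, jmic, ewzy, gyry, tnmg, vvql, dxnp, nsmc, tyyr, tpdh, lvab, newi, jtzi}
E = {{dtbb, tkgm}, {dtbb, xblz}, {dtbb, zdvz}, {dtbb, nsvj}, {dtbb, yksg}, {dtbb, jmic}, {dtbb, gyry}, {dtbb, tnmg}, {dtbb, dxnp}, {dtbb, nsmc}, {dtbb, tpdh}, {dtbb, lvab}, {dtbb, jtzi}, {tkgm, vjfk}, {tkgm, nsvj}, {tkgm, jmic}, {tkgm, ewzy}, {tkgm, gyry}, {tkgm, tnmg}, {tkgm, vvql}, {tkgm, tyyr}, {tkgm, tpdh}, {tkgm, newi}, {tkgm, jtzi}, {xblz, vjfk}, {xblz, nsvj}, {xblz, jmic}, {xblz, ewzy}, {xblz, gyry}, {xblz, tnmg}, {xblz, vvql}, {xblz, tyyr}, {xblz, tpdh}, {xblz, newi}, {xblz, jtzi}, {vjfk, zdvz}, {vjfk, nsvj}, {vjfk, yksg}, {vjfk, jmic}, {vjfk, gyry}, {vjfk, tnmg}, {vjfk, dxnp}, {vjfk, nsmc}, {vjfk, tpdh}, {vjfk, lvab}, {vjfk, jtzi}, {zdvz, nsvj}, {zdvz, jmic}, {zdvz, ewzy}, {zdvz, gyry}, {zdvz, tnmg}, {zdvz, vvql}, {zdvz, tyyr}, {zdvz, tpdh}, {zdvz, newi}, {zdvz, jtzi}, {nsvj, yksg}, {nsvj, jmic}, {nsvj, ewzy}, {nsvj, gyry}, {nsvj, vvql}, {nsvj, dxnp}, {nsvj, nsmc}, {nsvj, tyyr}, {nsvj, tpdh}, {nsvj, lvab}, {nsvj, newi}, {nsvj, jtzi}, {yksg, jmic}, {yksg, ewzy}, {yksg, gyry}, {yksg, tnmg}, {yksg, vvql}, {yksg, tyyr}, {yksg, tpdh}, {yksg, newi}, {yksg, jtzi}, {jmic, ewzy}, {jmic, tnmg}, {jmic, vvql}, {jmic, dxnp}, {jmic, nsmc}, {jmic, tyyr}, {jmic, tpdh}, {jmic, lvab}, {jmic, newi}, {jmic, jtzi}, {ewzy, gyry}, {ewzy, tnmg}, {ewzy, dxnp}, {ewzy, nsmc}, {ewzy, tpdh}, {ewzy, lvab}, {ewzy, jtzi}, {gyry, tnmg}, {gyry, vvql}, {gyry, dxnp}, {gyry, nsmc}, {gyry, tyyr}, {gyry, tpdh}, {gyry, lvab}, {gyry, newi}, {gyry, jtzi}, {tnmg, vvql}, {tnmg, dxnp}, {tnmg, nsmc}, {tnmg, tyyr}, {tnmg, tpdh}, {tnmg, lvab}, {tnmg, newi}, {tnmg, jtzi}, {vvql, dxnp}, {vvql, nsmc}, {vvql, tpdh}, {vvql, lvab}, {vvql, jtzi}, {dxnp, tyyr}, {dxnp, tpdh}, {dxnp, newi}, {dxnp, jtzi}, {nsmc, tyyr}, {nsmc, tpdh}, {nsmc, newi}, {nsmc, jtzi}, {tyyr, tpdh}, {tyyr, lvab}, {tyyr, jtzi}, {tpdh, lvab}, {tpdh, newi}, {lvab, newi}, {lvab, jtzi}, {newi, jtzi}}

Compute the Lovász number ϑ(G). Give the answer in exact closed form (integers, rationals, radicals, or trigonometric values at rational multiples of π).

deg(vjfk) = 13; N(vjfk) = {tkgm, xblz, zdvz, nsvj, yksg, jmic, gyry, tnmg, dxnp, nsmc, tpdh, lvab, jtzi}.
deg(jmic) = 17; N(jmic) = {dtbb, tkgm, xblz, vjfk, zdvz, nsvj, yksg, ewzy, tnmg, vvql, dxnp, nsmc, tyyr, tpdh, lvab, newi, jtzi}.
deg(tpdh) = 17; N(tpdh) = {dtbb, tkgm, xblz, vjfk, zdvz, nsvj, yksg, jmic, ewzy, gyry, tnmg, vvql, dxnp, nsmc, tyyr, lvab, newi}.
deg(dxnp) = 12; N(dxnp) = {dtbb, vjfk, nsvj, jmic, ewzy, gyry, tnmg, vvql, tyyr, tpdh, newi, jtzi}.
5 parts of sizes [7, 6, 2, 2, 2]; α(G) = 7 = ϑ (perfect).
ϑ(G) ≈ 7.0000.
Lovász sandwich 7 ≤ 7 ≤ 7: collapsed.

7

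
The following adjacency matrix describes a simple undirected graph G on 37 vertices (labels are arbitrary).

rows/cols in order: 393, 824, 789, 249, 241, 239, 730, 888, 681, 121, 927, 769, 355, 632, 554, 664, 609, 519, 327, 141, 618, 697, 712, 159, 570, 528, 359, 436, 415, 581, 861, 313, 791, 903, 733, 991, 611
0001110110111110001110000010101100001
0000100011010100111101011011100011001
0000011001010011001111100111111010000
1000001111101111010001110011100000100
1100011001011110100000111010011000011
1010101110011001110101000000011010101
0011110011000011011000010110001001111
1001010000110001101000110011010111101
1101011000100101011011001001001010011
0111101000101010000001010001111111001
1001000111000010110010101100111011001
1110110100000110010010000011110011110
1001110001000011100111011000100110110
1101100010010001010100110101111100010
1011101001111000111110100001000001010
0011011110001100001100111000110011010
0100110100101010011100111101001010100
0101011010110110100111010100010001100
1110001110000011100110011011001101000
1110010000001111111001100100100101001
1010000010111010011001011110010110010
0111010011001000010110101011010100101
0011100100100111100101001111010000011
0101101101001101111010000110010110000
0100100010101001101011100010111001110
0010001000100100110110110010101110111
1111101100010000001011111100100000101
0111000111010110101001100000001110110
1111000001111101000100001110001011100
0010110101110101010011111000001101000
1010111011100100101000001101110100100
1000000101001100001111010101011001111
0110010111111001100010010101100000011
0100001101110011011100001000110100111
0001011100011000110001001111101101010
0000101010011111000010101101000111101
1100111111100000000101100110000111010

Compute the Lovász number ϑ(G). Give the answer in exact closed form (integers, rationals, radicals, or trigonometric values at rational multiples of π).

deg(359) = 18; N(359) = {393, 824, 789, 249, 241, 730, 888, 769, 327, 618, 697, 712, 159, 570, 528, 415, 733, 611}.
N(730) = {789, 249, 241, 239, 681, 121, 554, 664, 519, 327, 159, 528, 359, 861, 903, 733, 991, 611}, |N(730)| = 18.
Vertex 609 has 18 neighbors: 824, 241, 239, 888, 927, 355, 554, 519, 327, 141, 712, 159, 570, 528, 436, 861, 791, 733.
Vertex 581 has 18 neighbors: 789, 241, 239, 888, 121, 927, 769, 632, 664, 519, 618, 697, 712, 159, 570, 861, 313, 903.
37-vertex 18-regular graph: SR(37,18,8,9) — a Paley graph.
spec(A) ≈ [18.0, 2.5414, -3.5414] (distinct, 4 d.p.).
ϑ = −N·λ_min/(λ_max−λ_min) = −37·(-sqrt(37)/2 - 1/2)/(18−(-sqrt(37)/2 - 1/2)) = sqrt(37).
= 6.08276… (decimal).

sqrt(37)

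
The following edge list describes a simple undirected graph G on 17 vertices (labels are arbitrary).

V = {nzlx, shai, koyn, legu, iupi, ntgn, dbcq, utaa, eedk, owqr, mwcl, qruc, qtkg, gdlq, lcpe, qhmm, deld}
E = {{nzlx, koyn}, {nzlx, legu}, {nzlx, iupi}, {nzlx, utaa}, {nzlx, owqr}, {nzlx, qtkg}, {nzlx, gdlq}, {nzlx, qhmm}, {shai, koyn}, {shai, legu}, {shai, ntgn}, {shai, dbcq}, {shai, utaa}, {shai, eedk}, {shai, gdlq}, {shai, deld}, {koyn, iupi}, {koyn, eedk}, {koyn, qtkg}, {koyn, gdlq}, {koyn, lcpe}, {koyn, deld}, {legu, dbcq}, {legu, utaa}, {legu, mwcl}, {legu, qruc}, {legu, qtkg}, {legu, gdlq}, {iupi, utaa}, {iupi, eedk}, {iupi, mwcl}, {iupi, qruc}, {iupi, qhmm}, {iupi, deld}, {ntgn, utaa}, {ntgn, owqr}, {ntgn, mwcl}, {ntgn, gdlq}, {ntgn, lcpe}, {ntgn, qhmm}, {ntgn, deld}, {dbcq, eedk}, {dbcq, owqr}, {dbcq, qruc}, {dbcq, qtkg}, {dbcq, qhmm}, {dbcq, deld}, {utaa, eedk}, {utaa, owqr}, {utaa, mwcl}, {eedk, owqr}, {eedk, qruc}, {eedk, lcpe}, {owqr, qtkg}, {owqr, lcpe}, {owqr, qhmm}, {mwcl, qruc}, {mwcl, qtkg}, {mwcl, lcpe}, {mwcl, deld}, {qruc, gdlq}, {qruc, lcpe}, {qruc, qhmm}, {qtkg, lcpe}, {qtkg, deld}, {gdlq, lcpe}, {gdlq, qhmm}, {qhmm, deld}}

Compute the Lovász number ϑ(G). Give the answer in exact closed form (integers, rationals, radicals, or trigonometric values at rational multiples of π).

N(qtkg) = {nzlx, koyn, legu, dbcq, owqr, mwcl, lcpe, deld}, |N(qtkg)| = 8.
deg(deld) = 8; N(deld) = {shai, koyn, iupi, ntgn, dbcq, mwcl, qtkg, qhmm}.
N(dbcq) = {shai, legu, eedk, owqr, qruc, qtkg, qhmm, deld}, |N(dbcq)| = 8.
deg(utaa) = 8; N(utaa) = {nzlx, shai, legu, iupi, ntgn, eedk, owqr, mwcl}.
Regular of degree 8 on 17 vertices: SR(17,8,3,4) — a Paley graph.
The 3 distinct eigenvalues: [8.0, 1.56155, -2.56155].
λ_max=8, λ_min=-sqrt(17)/2 - 1/2; ϑ = −17·λ_min/(λ_max−λ_min) = sqrt(17).
≈ 4.123105626 (to 9 d.p.).

sqrt(17)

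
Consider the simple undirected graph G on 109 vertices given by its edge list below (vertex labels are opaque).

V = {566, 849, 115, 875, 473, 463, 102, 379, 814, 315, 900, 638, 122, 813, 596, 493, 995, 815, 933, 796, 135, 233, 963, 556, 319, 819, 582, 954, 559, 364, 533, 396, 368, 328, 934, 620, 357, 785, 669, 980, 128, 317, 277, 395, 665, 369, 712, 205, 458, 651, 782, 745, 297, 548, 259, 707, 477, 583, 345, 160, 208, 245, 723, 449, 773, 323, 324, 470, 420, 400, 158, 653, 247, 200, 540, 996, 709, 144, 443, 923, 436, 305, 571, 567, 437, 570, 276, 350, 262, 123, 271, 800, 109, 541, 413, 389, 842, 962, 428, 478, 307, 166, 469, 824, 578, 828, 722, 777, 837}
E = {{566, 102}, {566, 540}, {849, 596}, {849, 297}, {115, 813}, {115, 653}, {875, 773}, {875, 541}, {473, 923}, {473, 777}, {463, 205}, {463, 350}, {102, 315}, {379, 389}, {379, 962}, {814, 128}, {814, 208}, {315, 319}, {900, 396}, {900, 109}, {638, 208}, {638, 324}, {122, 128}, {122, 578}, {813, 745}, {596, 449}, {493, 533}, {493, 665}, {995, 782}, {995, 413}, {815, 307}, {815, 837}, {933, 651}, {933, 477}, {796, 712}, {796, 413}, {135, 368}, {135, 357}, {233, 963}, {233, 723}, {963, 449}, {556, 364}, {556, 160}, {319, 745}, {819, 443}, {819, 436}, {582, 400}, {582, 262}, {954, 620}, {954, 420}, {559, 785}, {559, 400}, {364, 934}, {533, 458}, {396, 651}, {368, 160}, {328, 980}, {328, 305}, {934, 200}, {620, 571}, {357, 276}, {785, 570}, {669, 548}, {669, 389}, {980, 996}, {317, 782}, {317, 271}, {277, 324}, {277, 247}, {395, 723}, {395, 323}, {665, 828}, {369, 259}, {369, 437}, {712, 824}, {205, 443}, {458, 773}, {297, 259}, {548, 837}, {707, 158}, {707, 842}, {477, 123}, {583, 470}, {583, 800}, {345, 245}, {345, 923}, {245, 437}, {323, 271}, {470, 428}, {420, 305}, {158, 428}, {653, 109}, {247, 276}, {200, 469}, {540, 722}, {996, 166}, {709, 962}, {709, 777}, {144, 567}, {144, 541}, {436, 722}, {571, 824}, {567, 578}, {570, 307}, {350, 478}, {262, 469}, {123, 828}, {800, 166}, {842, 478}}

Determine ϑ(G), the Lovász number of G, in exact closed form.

109*cos(pi/109)/(cos(pi/109) + 1)

N(166) = {996, 800}, |N(166)| = 2.
deg(473) = 2; N(473) = {923, 777}.
N(800) = {583, 166}, |N(800)| = 2.
N(493) = {533, 665}, |N(493)| = 2.
Regular of degree 2 on 109 vertices: a single 109-cycle (edge-transitive).
spec(A) ≈ [2.0, 1.99668, 1.98672, 1.97017, 1.94707, 1.9175, 1.88157, 1.83938, 1.79108, 1.73683, 1.67682, 1.61123, 1.54029, 1.46424, 1.38332, 1.2978, 1.20797, 1.11413, 1.01659, 0.91568, 0.81172, 0.70506, 0.59606, 0.48509, 0.3725, 0.25867, 0.14399, 0.02882, -0.08644, -0.20141, -0.31572, -0.42897, -0.5408, -0.65083, -0.7587, -0.86406, -0.96654, -1.06581, -1.16154, -1.25341, -1.34111, -1.42437, -1.50289, -1.57642, -1.64471, -1.70754, -1.76469, -1.81598, -1.86125, -1.90032, -1.93309, -1.95943, -1.97927, -1.99253, -1.99917] (distinct, 5 d.p.).
−109·(-2*cos(pi/109)) / ((2)−(-2*cos(pi/109))) = 109*cos(pi/109)/(cos(pi/109) + 1) = ϑ(G).
≈ 54.488680 (to 6 d.p.).
Sandwich: α(G)=54 ≤ ϑ(G)=109*cos(pi/109)/(cos(pi/109) + 1) ≤ χ(Ḡ)=55 (both strict).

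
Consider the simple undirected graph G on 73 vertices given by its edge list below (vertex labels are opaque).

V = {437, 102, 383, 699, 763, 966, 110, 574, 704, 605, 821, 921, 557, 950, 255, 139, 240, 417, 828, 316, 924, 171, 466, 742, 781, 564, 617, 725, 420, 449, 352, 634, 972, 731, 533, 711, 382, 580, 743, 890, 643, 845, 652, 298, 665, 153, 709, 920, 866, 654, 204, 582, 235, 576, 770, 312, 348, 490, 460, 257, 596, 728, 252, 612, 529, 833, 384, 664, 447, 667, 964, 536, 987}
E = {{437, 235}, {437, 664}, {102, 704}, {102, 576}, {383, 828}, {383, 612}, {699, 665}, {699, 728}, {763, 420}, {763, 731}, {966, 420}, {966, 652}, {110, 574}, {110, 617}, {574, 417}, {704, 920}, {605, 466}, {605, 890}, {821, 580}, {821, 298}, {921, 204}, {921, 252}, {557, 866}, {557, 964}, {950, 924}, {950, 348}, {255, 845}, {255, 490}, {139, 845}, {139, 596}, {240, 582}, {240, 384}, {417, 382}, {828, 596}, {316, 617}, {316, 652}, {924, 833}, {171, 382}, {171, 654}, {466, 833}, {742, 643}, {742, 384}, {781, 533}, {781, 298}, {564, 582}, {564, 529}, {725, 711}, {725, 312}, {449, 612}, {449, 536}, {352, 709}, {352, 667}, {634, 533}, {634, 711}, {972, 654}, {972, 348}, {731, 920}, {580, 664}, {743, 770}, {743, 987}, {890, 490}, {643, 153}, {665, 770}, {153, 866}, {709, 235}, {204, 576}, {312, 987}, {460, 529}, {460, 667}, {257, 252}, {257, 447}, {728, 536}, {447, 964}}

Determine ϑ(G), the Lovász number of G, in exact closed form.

73*cos(pi/73)/(cos(pi/73) + 1)

Vertex 564 has 2 neighbors: 582, 529.
deg(890) = 2; N(890) = {605, 490}.
Vertex 417 has 2 neighbors: 574, 382.
N(235) = {437, 709}, |N(235)| = 2.
deg(v) = 2 for all v (|V|=73); a single 73-cycle (edge-transitive).
spec(A) ≈ [2.0, 1.992596, 1.97044, 1.933696, 1.882635, 1.817635, 1.739179, 1.647846, 1.544313, 1.429347, 1.303798, 1.168596, 1.024743, 0.873302, 0.715396, 0.552194, 0.384903, 0.214763, 0.043032, -0.129017, -0.300111, -0.468983, -0.634383, -0.795086, -0.949902, -1.097686, -1.237343, -1.367839, -1.488208, -1.597559, -1.695082, -1.780055, -1.85185, -1.909934, -1.953877, -1.983355, -1.998148] (distinct, 6 d.p.).
Lovász: ϑ = −73(-2*cos(pi/73))/(2+-(-1)*2*cos(pi/73)) = 73*cos(pi/73)/(cos(pi/73) + 1).
≈ 36.483095 (to 6 d.p.).
Sandwich: α(G)=36 ≤ ϑ(G)=73*cos(pi/73)/(cos(pi/73) + 1) ≤ χ(Ḡ)=37 (both strict).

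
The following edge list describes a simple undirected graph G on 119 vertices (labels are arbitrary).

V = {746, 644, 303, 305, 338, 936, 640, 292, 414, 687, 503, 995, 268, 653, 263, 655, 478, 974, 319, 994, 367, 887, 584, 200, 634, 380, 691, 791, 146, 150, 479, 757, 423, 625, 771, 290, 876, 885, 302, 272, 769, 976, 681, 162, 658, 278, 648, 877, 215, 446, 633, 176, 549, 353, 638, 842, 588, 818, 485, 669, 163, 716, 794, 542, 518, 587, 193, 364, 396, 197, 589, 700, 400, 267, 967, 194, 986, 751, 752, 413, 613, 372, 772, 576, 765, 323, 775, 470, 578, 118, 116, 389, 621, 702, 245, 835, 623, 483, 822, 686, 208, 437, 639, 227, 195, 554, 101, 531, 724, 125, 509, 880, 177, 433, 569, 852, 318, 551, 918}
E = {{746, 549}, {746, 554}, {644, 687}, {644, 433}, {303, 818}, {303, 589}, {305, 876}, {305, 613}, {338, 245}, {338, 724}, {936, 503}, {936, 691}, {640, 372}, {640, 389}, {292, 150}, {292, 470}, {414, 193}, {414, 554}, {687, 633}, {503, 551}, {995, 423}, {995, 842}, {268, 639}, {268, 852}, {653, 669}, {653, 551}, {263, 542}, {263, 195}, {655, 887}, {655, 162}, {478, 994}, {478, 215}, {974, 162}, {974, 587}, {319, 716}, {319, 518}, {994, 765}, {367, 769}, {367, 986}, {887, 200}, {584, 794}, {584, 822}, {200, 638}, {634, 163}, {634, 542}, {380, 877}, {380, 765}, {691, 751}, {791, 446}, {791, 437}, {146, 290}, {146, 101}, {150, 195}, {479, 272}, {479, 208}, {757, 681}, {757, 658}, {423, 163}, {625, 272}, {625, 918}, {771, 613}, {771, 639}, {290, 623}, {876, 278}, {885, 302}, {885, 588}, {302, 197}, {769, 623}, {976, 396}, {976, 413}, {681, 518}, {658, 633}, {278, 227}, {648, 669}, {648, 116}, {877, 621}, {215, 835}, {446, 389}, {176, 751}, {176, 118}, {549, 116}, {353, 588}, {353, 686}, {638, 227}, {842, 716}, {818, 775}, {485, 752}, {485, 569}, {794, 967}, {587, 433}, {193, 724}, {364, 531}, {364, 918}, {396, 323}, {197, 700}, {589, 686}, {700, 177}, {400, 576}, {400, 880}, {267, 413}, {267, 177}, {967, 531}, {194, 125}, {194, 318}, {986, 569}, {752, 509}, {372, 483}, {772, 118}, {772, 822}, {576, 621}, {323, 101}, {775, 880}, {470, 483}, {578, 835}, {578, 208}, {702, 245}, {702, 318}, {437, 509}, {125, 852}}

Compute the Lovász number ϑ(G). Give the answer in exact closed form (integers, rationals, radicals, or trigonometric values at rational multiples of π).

119*cos(pi/119)/(cos(pi/119) + 1)

Vertex 542 has 2 neighbors: 263, 634.
Vertex 478 has 2 neighbors: 994, 215.
Vertex 752 has 2 neighbors: 485, 509.
deg(634) = 2; N(634) = {163, 542}.
Regular of degree 2 on 119 vertices: this is C_{119}, the 119-cycle.
A has 60 distinct eigenvalues ≈ [2.0, 1.997, 1.989, 1.975, 1.956, 1.931, 1.9, 1.865, 1.824, 1.778, 1.728, 1.672, 1.612, 1.547, 1.478, 1.405, 1.328, 1.247, 1.163, 1.075, 0.985, 0.891, 0.796, 0.698, 0.598, 0.496, 0.393, 0.289, 0.185, 0.079, -0.026, -0.132, -0.237, -0.342, -0.445, -0.547, -0.648, -0.747, -0.844, -0.938, -1.03, -1.119, -1.205, -1.288, -1.367, -1.442, -1.513, -1.58, -1.642, -1.7, -1.754, -1.802, -1.845, -1.883, -1.916, -1.944, -1.966, -1.983, -1.994, -1.999].
Lovász (edge-transitive): ϑ = −119·(-2*cos(pi/119))/((2)−(-2*cos(pi/119))) = 119*cos(pi/119)/(cos(pi/119) + 1).
≈ 59.48963156 (to 8 d.p.).
Check 59 ≤ 119*cos(pi/119)/(cos(pi/119) + 1) ≤ 60: both strict.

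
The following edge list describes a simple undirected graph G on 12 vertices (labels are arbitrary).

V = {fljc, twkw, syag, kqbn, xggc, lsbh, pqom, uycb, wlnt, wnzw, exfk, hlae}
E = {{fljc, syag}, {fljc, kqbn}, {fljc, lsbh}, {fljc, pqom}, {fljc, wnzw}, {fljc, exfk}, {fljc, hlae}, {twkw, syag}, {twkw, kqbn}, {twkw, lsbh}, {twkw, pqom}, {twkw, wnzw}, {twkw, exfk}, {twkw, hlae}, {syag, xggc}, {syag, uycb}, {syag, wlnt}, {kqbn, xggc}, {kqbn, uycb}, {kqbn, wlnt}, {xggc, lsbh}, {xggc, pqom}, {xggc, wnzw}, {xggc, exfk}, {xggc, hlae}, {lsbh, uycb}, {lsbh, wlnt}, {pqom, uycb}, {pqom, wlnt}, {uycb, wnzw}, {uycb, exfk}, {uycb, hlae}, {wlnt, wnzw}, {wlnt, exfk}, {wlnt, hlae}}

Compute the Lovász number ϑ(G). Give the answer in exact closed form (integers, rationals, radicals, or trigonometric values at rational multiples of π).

Vertex hlae has 5 neighbors: fljc, twkw, xggc, uycb, wlnt.
deg(lsbh) = 5; N(lsbh) = {fljc, twkw, xggc, uycb, wlnt}.
Vertex xggc has 7 neighbors: syag, kqbn, lsbh, pqom, wnzw, exfk, hlae.
N(syag) = {fljc, twkw, xggc, uycb, wlnt}, |N(syag)| = 5.
2 parts of sizes [7, 5]; α(G) = 7 = ϑ (perfect).
ϑ(G) ≈ 7.0000.
Lovász sandwich 7 ≤ 7 ≤ 7: collapsed.

7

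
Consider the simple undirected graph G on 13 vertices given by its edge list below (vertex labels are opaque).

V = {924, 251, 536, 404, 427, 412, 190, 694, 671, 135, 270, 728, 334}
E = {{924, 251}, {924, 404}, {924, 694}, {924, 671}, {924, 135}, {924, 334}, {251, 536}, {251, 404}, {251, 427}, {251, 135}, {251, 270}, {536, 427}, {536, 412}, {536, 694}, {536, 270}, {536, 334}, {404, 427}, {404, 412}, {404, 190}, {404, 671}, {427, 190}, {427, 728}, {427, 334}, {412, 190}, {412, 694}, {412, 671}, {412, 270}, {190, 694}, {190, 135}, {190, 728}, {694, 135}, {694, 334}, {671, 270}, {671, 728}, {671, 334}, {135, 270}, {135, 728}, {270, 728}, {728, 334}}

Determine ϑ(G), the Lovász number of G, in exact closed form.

deg(135) = 6; N(135) = {924, 251, 190, 694, 270, 728}.
N(412) = {536, 404, 190, 694, 671, 270}, |N(412)| = 6.
Vertex 404 has 6 neighbors: 924, 251, 427, 412, 190, 671.
Vertex 251 has 6 neighbors: 924, 536, 404, 427, 135, 270.
G on 13 vertices is 6-regular; strongly regular (13,6,2,3).
The 3 distinct eigenvalues: [6.0, 1.303, -2.303].
−13·(-sqrt(13)/2 - 1/2) / ((6)−(-sqrt(13)/2 - 1/2)) = sqrt(13) = ϑ(G).
Numerically 3.60555.

sqrt(13)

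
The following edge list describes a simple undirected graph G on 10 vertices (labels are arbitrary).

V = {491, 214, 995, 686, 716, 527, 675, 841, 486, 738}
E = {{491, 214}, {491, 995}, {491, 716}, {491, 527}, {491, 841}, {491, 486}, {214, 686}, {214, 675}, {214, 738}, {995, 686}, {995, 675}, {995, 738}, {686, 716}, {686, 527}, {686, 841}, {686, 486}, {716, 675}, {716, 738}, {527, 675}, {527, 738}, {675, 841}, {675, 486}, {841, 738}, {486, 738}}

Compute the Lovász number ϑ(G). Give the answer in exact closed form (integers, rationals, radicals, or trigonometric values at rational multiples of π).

deg(675) = 6; N(675) = {214, 995, 716, 527, 841, 486}.
N(527) = {491, 686, 675, 738}, |N(527)| = 4.
Vertex 716 has 4 neighbors: 491, 686, 675, 738.
deg(491) = 6; N(491) = {214, 995, 716, 527, 841, 486}.
2 parts of sizes [6, 4]; α(G) = 6 = ϑ (perfect).
ϑ(G) ≈ 6.00000.
6 ≤ 6 ≤ 6: collapsed.

6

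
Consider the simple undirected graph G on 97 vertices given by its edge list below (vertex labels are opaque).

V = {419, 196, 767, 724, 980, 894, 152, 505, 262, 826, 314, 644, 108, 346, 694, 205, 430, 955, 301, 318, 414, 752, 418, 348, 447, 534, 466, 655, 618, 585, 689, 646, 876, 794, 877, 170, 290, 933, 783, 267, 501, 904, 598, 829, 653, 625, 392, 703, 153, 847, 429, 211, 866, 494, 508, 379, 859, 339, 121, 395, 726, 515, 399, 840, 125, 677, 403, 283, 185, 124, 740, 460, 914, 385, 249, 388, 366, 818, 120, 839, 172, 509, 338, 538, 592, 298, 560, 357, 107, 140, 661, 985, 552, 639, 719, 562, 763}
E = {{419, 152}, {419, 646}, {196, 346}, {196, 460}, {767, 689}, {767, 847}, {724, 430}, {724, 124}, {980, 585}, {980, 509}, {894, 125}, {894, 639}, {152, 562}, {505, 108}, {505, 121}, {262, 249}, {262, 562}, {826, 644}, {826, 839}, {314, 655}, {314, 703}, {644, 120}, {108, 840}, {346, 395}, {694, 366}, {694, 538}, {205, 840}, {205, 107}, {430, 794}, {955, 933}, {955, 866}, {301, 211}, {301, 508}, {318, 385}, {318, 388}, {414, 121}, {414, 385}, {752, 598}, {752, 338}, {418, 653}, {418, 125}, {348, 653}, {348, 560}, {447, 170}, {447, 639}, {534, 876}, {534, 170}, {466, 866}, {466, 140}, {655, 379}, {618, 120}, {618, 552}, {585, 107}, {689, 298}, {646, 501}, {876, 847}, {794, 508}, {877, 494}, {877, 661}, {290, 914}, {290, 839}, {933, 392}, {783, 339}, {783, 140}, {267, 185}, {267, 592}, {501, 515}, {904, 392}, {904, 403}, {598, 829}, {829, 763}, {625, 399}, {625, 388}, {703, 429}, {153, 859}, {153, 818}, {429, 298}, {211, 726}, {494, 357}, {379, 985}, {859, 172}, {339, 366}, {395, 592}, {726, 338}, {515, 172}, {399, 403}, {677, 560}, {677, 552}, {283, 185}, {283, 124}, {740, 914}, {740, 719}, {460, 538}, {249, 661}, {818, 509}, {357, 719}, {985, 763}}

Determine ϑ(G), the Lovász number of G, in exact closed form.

Vertex 418 has 2 neighbors: 653, 125.
N(314) = {655, 703}, |N(314)| = 2.
N(124) = {724, 283}, |N(124)| = 2.
deg(689) = 2; N(689) = {767, 298}.
G on 97 vertices is 2-regular; a single 97-cycle (edge-transitive).
The 49 distinct eigenvalues: [2.0, 1.995806, 1.98324, 1.962356, 1.933242, 1.896018, 1.850842, 1.797903, 1.737423, 1.669656, 1.594886, 1.513426, 1.425618, 1.33183, 1.232457, 1.127914, 1.01864, 0.905094, 0.787752, 0.667105, 0.54366, 0.417935, 0.290457, 0.161761, 0.032386, -0.097124, -0.226228, -0.354382, -0.48105, -0.6057, -0.72781, -0.846867, -0.962372, -1.07384, -1.180805, -1.282816, -1.379448, -1.470293, -1.554971, -1.633127, -1.704434, -1.768591, -1.82533, -1.874413, -1.915635, -1.948821, -1.973833, -1.990567, -1.998951].
Lovász: ϑ = −97(-2*cos(pi/97))/(2+-(-1)*2*cos(pi/97)) = 97*cos(pi/97)/(cos(pi/97) + 1).
≈ 48.4872792 (to 7 d.p.).
α=48, χ(Ḡ)=49; ϑ=97*cos(pi/97)/(cos(pi/97) + 1) lies between (both strict).

97*cos(pi/97)/(cos(pi/97) + 1)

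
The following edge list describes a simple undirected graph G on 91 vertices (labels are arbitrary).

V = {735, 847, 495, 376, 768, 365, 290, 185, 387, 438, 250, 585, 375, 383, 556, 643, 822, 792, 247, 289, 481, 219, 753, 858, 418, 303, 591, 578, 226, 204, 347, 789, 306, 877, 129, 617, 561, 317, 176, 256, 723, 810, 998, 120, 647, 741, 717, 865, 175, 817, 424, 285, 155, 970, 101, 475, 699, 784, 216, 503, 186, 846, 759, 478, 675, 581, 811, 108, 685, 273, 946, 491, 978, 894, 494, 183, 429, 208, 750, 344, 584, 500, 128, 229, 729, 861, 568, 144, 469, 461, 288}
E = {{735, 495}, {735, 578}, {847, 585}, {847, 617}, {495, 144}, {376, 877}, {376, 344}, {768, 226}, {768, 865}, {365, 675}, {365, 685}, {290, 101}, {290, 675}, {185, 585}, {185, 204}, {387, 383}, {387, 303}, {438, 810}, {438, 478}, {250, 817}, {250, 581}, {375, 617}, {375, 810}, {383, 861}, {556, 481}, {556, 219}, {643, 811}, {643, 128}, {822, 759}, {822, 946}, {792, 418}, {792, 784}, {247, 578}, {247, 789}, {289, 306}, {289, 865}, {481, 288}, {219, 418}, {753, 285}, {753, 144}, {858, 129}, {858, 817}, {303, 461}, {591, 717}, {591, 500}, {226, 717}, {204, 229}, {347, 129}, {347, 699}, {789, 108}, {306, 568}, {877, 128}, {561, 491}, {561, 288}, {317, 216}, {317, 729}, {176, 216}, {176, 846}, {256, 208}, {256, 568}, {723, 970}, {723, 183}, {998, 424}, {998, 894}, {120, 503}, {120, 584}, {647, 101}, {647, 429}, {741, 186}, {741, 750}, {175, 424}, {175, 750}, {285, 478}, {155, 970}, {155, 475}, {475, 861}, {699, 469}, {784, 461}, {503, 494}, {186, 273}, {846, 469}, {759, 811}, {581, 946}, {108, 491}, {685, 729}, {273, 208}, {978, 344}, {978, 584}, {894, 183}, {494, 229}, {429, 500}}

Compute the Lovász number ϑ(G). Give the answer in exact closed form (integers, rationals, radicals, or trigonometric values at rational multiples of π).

91*cos(pi/91)/(cos(pi/91) + 1)

N(647) = {101, 429}, |N(647)| = 2.
N(556) = {481, 219}, |N(556)| = 2.
N(894) = {998, 183}, |N(894)| = 2.
Vertex 376 has 2 neighbors: 877, 344.
G on 91 vertices is 2-regular; a single 91-cycle (edge-transitive).
Distinct eigenvalues (to 6 d.p.): [2.0, 1.995235, 1.980961, 1.957247, 1.924206, 1.881995, 1.830816, 1.770912, 1.702569, 1.626112, 1.541906, 1.450353, 1.351887, 1.24698, 1.136129, 1.019865, 0.898741, 0.773333, 0.644241, 0.512078, 0.377475, 0.241073, 0.103523, -0.034521, -0.172401, -0.309459, -0.445042, -0.578504, -0.70921, -0.836536, -0.959875, -1.07864, -1.192265, -1.300208, -1.401955, -1.497021, -1.584954, -1.665333, -1.737776, -1.801938, -1.857512, -1.904235, -1.941884, -1.970278, -1.989283, -1.998808].
λ_max=2, λ_min=-2*cos(pi/91); ϑ = −91·λ_min/(λ_max−λ_min) = 91*cos(pi/91)/(cos(pi/91) + 1).
= 45.48644016… (decimal).
Check 45 ≤ 91*cos(pi/91)/(cos(pi/91) + 1) ≤ 46: both strict.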